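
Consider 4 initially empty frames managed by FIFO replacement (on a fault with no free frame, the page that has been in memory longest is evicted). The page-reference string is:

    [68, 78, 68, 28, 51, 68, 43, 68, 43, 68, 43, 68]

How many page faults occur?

68 -> miss, frames [68]
78 -> miss, frames [68, 78]
68 -> hit
28 -> miss, frames [68, 78, 28]
51 -> miss, frames [68, 78, 28, 51]
68 -> hit
43 -> miss, evict 68, frames [78, 28, 51, 43]
68 -> miss, evict 78, frames [28, 51, 43, 68]
43 -> hit
68 -> hit
43 -> hit
68 -> hit
Page faults: 6.

6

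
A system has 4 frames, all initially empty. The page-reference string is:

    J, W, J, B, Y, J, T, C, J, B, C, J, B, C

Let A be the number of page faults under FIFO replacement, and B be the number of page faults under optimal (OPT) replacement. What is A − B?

2

Under FIFO: F F . F F . F F F F . . . . → 8 faults.
Under OPT: F F . F F . F F . . . . . . → 6 faults.
A − B = 8 − 6 = 2.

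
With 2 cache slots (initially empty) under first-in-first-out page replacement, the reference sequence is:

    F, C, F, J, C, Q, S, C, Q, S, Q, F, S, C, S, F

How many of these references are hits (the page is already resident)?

4

F → miss, frames [F]
C → miss, frames [F, C]
F → hit
J → miss, evict F, frames [C, J]
C → hit
Q → miss, evict C, frames [J, Q]
S → miss, evict J, frames [Q, S]
C → miss, evict Q, frames [S, C]
Q → miss, evict S, frames [C, Q]
S → miss, evict C, frames [Q, S]
Q → hit
F → miss, evict Q, frames [S, F]
S → hit
C → miss, evict S, frames [F, C]
S → miss, evict F, frames [C, S]
F → miss, evict C, frames [S, F]
Hits: 4.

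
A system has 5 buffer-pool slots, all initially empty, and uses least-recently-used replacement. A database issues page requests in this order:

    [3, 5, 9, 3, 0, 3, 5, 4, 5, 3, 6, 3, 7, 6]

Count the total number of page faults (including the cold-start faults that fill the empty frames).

3: fault, frames {3}
5: fault, frames {3,5}
9: fault, frames {3,5,9}
3: hit
0: fault, frames {5,9,3,0}
3: hit
5: hit
4: fault, frames {9,0,3,5,4}
5: hit
3: hit
6: fault, evict 9, frames {0,4,5,3,6}
3: hit
7: fault, evict 0, frames {4,5,6,3,7}
6: hit
Page faults: 7.

7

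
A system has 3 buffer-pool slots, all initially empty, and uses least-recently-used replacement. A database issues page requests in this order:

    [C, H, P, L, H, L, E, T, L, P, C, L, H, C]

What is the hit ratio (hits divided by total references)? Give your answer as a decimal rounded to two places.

0.36

C → fault, frames {C}
H → fault, frames {C,H}
P → fault, frames {C,H,P}
L → fault, evict C, frames {H,P,L}
H → hit
L → hit
E → fault, evict P, frames {H,L,E}
T → fault, evict H, frames {L,E,T}
L → hit
P → fault, evict E, frames {T,L,P}
C → fault, evict T, frames {L,P,C}
L → hit
H → fault, evict P, frames {C,L,H}
C → hit
Hits: 5 of 14 references → 5/14 = 0.3571.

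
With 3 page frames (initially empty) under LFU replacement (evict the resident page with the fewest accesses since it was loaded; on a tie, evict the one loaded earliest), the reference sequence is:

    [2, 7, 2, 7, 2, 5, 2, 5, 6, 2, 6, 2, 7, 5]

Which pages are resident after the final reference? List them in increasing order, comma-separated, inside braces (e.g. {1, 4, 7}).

2 → miss, frames (2)
7 → miss, frames (2 7)
2 → hit
7 → hit
2 → hit
5 → miss, frames (2 7 5)
2 → hit
5 → hit
6 → miss, evict 7, frames (2 5 6)
2 → hit
6 → hit
2 → hit
7 → miss, evict 5, frames (2 6 7)
5 → miss, evict 7, frames (2 6 5)

{2, 5, 6}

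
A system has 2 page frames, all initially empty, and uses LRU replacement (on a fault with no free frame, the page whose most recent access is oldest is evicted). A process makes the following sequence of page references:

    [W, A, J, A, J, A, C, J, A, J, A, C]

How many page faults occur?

W -> miss, frames [W]
A -> miss, frames [W, A]
J -> miss, evict W, frames [A, J]
A -> hit
J -> hit
A -> hit
C -> miss, evict J, frames [A, C]
J -> miss, evict A, frames [C, J]
A -> miss, evict C, frames [J, A]
J -> hit
A -> hit
C -> miss, evict J, frames [A, C]
Page faults: 7.

7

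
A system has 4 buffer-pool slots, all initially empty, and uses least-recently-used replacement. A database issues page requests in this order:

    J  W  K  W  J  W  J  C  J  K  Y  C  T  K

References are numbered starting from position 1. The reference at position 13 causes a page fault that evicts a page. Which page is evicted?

J

pos 1: J -> miss, frames [J]
pos 2: W -> miss, frames [J, W]
pos 3: K -> miss, frames [J, W, K]
pos 4: W -> hit
pos 5: J -> hit
pos 6: W -> hit
pos 7: J -> hit
pos 8: C -> miss, frames [K, W, J, C]
pos 9: J -> hit
pos 10: K -> hit
pos 11: Y -> miss, evict W, frames [C, J, K, Y]
pos 12: C -> hit
pos 13: T -> miss, evict J, frames [K, Y, C, T]
At position 13, page J is evicted.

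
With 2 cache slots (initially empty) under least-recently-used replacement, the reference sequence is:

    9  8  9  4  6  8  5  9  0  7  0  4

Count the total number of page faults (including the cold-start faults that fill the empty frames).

10

9 -> fault, frames {9}
8 -> fault, frames {9,8}
9 -> hit
4 -> fault, evict 8, frames {9,4}
6 -> fault, evict 9, frames {4,6}
8 -> fault, evict 4, frames {6,8}
5 -> fault, evict 6, frames {8,5}
9 -> fault, evict 8, frames {5,9}
0 -> fault, evict 5, frames {9,0}
7 -> fault, evict 9, frames {0,7}
0 -> hit
4 -> fault, evict 7, frames {0,4}
Page faults: 10.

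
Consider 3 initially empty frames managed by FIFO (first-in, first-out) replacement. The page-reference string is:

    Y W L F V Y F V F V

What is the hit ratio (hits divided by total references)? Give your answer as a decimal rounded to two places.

Y → fault, frames (Y)
W → fault, frames (Y W)
L → fault, frames (Y W L)
F → fault, evict Y, frames (W L F)
V → fault, evict W, frames (L F V)
Y → fault, evict L, frames (F V Y)
F → hit
V → hit
F → hit
V → hit
Hits: 4 of 10 references → 4/10 = 0.4000.

0.40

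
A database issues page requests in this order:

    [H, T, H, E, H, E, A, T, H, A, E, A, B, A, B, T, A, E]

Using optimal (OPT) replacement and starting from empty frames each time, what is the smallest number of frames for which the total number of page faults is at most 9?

f=1: 18 faults
f=2: 10 faults
f=3: 7 faults
f=4: 5 faults
f=5: 5 faults
Smallest f with faults ≤ 9 is 3.

3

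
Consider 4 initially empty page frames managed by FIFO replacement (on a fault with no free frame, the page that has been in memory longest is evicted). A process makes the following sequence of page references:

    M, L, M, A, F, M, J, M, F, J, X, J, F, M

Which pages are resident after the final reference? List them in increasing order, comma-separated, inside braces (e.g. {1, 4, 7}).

M -> miss, frames [M]
L -> miss, frames [M, L]
M -> hit
A -> miss, frames [M, L, A]
F -> miss, frames [M, L, A, F]
M -> hit
J -> miss, evict M, frames [L, A, F, J]
M -> miss, evict L, frames [A, F, J, M]
F -> hit
J -> hit
X -> miss, evict A, frames [F, J, M, X]
J -> hit
F -> hit
M -> hit

{F, J, M, X}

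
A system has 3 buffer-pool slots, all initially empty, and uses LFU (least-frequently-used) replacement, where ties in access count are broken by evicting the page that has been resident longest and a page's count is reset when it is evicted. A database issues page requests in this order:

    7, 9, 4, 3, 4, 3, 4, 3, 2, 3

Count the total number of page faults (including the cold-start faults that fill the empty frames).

5

7 -> miss, frames [7]
9 -> miss, frames [7, 9]
4 -> miss, frames [7, 9, 4]
3 -> miss, evict 7, frames [9, 4, 3]
4 -> hit
3 -> hit
4 -> hit
3 -> hit
2 -> miss, evict 9, frames [4, 3, 2]
3 -> hit
Page faults: 5.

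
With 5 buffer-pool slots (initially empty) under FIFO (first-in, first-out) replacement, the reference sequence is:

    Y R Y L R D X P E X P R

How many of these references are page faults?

8

Y: miss, frames (Y)
R: miss, frames (Y R)
Y: hit
L: miss, frames (Y R L)
R: hit
D: miss, frames (Y R L D)
X: miss, frames (Y R L D X)
P: miss, evict Y, frames (R L D X P)
E: miss, evict R, frames (L D X P E)
X: hit
P: hit
R: miss, evict L, frames (D X P E R)
Page faults: 8.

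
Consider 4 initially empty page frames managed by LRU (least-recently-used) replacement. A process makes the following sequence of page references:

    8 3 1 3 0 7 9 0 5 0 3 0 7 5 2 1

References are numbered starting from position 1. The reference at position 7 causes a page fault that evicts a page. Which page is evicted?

pos 1: 8 -> fault, frames [8]
pos 2: 3 -> fault, frames [8, 3]
pos 3: 1 -> fault, frames [8, 3, 1]
pos 4: 3 -> hit
pos 5: 0 -> fault, frames [8, 1, 3, 0]
pos 6: 7 -> fault, evict 8, frames [1, 3, 0, 7]
pos 7: 9 -> fault, evict 1, frames [3, 0, 7, 9]
At position 7, page 1 is evicted.

1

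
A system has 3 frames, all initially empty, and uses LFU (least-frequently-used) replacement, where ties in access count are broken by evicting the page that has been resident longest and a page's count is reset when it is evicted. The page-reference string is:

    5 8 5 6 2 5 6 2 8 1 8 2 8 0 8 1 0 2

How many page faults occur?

11

5: fault, frames [5]
8: fault, frames [5, 8]
5: hit
6: fault, frames [5, 8, 6]
2: fault, evict 8, frames [5, 6, 2]
5: hit
6: hit
2: hit
8: fault, evict 6, frames [5, 2, 8]
1: fault, evict 8, frames [5, 2, 1]
8: fault, evict 1, frames [5, 2, 8]
2: hit
8: hit
0: fault, evict 8, frames [5, 2, 0]
8: fault, evict 0, frames [5, 2, 8]
1: fault, evict 8, frames [5, 2, 1]
0: fault, evict 1, frames [5, 2, 0]
2: hit
Page faults: 11.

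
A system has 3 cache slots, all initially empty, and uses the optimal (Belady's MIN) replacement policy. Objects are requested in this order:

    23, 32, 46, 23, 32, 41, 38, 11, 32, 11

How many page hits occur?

4

23: miss, frames (23)
32: miss, frames (23 32)
46: miss, frames (23 32 46)
23: hit
32: hit
41: miss, evict 46, frames (23 32 41)
38: miss, evict 41, frames (23 32 38)
11: miss, evict 38, frames (23 32 11)
32: hit
11: hit
Hits: 4.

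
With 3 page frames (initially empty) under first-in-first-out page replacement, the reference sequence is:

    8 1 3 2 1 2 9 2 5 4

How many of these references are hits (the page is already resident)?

3

8 → fault, frames {8}
1 → fault, frames {8,1}
3 → fault, frames {8,1,3}
2 → fault, evict 8, frames {1,3,2}
1 → hit
2 → hit
9 → fault, evict 1, frames {3,2,9}
2 → hit
5 → fault, evict 3, frames {2,9,5}
4 → fault, evict 2, frames {9,5,4}
Hits: 3.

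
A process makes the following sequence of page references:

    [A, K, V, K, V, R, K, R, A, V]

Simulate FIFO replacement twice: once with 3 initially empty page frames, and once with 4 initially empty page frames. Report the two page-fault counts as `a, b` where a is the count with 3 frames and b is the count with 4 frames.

3 frames: F F F . . F . . F . → 5 faults.
4 frames: F F F . . F . . . . → 4 faults.
4 < 5: adding a frame reduced faults, as is typical.

5, 4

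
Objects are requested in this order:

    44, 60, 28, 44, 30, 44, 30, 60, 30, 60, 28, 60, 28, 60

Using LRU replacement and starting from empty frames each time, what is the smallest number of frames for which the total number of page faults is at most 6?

3

f=1: 14 faults
f=2: 7 faults
f=3: 6 faults
f=4: 4 faults
Smallest f with faults ≤ 6 is 3.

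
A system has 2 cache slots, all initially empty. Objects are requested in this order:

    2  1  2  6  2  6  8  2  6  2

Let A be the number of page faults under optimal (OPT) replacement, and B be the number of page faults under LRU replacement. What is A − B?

Under OPT: F F . F . . F . F . → 5 faults.
Under LRU: F F . F . . F F F . → 6 faults.
A − B = 5 − 6 = -1.

-1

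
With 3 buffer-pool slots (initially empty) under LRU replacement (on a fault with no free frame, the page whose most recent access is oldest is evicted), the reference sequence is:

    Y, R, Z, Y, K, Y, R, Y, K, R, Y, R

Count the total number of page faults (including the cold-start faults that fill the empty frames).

Y -> fault, frames [Y]
R -> fault, frames [Y, R]
Z -> fault, frames [Y, R, Z]
Y -> hit
K -> fault, evict R, frames [Z, Y, K]
Y -> hit
R -> fault, evict Z, frames [K, Y, R]
Y -> hit
K -> hit
R -> hit
Y -> hit
R -> hit
Page faults: 5.

5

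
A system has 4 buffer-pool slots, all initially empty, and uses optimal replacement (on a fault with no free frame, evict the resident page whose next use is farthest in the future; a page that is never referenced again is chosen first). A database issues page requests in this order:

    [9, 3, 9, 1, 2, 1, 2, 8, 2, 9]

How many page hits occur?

5

9 -> fault, frames (9)
3 -> fault, frames (9 3)
9 -> hit
1 -> fault, frames (9 3 1)
2 -> fault, frames (9 3 1 2)
1 -> hit
2 -> hit
8 -> fault, evict 1, frames (9 3 2 8)
2 -> hit
9 -> hit
Hits: 5.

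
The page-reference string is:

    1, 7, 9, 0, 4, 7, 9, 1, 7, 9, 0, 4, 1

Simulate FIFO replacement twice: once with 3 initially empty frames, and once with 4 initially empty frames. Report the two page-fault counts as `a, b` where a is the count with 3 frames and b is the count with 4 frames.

10, 11

3 frames: F F F F F F F F . . F F . → 10 faults.
4 frames: F F F F F . . F F F F F F → 11 faults.
11 > 10: adding a frame increased faults — Belady's anomaly.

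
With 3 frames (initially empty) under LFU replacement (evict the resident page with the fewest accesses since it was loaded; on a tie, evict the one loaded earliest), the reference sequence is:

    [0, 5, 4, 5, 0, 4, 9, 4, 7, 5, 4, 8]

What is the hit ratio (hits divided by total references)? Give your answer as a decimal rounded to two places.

0.50

0 → fault, frames (0)
5 → fault, frames (0 5)
4 → fault, frames (0 5 4)
5 → hit
0 → hit
4 → hit
9 → fault, evict 0, frames (5 4 9)
4 → hit
7 → fault, evict 9, frames (5 4 7)
5 → hit
4 → hit
8 → fault, evict 7, frames (5 4 8)
Hits: 6 of 12 references → 6/12 = 0.5000.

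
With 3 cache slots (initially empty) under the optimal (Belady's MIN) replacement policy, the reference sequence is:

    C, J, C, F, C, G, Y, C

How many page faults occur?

C: fault, frames {C}
J: fault, frames {C,J}
C: hit
F: fault, frames {C,J,F}
C: hit
G: fault, evict F, frames {C,J,G}
Y: fault, evict G, frames {C,J,Y}
C: hit
Page faults: 5.

5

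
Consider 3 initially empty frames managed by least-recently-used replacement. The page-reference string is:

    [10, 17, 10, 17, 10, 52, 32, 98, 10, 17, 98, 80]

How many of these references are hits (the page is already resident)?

10 → fault, frames (10)
17 → fault, frames (10 17)
10 → hit
17 → hit
10 → hit
52 → fault, frames (17 10 52)
32 → fault, evict 17, frames (10 52 32)
98 → fault, evict 10, frames (52 32 98)
10 → fault, evict 52, frames (32 98 10)
17 → fault, evict 32, frames (98 10 17)
98 → hit
80 → fault, evict 10, frames (17 98 80)
Hits: 4.

4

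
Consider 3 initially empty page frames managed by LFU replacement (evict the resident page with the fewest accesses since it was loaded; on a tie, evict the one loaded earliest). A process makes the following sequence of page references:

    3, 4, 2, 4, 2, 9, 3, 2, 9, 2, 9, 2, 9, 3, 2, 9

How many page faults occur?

3 -> miss, frames [3]
4 -> miss, frames [3, 4]
2 -> miss, frames [3, 4, 2]
4 -> hit
2 -> hit
9 -> miss, evict 3, frames [4, 2, 9]
3 -> miss, evict 9, frames [4, 2, 3]
2 -> hit
9 -> miss, evict 3, frames [4, 2, 9]
2 -> hit
9 -> hit
2 -> hit
9 -> hit
3 -> miss, evict 4, frames [2, 9, 3]
2 -> hit
9 -> hit
Page faults: 7.

7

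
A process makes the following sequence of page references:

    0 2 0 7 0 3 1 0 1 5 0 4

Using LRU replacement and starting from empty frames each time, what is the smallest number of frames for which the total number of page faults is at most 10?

2

f=1: 12 faults
f=2: 9 faults
f=3: 7 faults
f=4: 7 faults
f=5: 7 faults
f=6: 7 faults
f=7: 7 faults
Smallest f with faults ≤ 10 is 2.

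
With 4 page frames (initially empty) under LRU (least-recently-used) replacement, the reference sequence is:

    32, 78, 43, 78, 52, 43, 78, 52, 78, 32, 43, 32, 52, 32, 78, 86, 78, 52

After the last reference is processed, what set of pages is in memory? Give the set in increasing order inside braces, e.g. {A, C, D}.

{32, 52, 78, 86}

32 → miss, frames [32]
78 → miss, frames [32, 78]
43 → miss, frames [32, 78, 43]
78 → hit
52 → miss, frames [32, 43, 78, 52]
43 → hit
78 → hit
52 → hit
78 → hit
32 → hit
43 → hit
32 → hit
52 → hit
32 → hit
78 → hit
86 → miss, evict 43, frames [52, 32, 78, 86]
78 → hit
52 → hit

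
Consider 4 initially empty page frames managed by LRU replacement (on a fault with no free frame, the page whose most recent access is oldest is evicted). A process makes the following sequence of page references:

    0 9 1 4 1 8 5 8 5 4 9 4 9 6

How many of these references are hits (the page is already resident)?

0: fault, frames [0]
9: fault, frames [0, 9]
1: fault, frames [0, 9, 1]
4: fault, frames [0, 9, 1, 4]
1: hit
8: fault, evict 0, frames [9, 4, 1, 8]
5: fault, evict 9, frames [4, 1, 8, 5]
8: hit
5: hit
4: hit
9: fault, evict 1, frames [8, 5, 4, 9]
4: hit
9: hit
6: fault, evict 8, frames [5, 4, 9, 6]
Hits: 6.

6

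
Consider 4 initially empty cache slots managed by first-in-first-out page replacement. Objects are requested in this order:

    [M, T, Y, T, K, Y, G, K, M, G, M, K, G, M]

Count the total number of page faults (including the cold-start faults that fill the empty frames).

M -> miss, frames [M]
T -> miss, frames [M, T]
Y -> miss, frames [M, T, Y]
T -> hit
K -> miss, frames [M, T, Y, K]
Y -> hit
G -> miss, evict M, frames [T, Y, K, G]
K -> hit
M -> miss, evict T, frames [Y, K, G, M]
G -> hit
M -> hit
K -> hit
G -> hit
M -> hit
Page faults: 6.

6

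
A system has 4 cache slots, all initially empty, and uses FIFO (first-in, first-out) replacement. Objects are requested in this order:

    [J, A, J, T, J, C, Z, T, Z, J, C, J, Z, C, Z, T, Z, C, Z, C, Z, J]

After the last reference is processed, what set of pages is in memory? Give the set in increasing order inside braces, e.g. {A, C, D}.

J: fault, frames [J]
A: fault, frames [J, A]
J: hit
T: fault, frames [J, A, T]
J: hit
C: fault, frames [J, A, T, C]
Z: fault, evict J, frames [A, T, C, Z]
T: hit
Z: hit
J: fault, evict A, frames [T, C, Z, J]
C: hit
J: hit
Z: hit
C: hit
Z: hit
T: hit
Z: hit
C: hit
Z: hit
C: hit
Z: hit
J: hit

{C, J, T, Z}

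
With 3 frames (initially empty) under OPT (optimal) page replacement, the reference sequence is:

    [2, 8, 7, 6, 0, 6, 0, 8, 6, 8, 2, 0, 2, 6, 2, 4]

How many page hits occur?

9

2 -> miss, frames (2)
8 -> miss, frames (2 8)
7 -> miss, frames (2 8 7)
6 -> miss, evict 7, frames (2 8 6)
0 -> miss, evict 2, frames (8 6 0)
6 -> hit
0 -> hit
8 -> hit
6 -> hit
8 -> hit
2 -> miss, evict 8, frames (6 0 2)
0 -> hit
2 -> hit
6 -> hit
2 -> hit
4 -> miss, evict 2, frames (6 0 4)
Hits: 9.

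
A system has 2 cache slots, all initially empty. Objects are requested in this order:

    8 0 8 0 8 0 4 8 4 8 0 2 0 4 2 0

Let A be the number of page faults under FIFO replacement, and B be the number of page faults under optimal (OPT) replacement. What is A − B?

Under FIFO: F F . . . . F F . . F F . F . F → 8 faults.
Under OPT: F F . . . . F . . . F F . F . F → 7 faults.
A − B = 8 − 7 = 1.

1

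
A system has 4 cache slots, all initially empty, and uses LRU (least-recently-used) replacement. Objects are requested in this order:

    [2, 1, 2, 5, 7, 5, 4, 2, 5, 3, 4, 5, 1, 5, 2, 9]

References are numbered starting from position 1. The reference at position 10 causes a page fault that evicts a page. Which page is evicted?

pos 1: 2 -> fault, frames [2]
pos 2: 1 -> fault, frames [2, 1]
pos 3: 2 -> hit
pos 4: 5 -> fault, frames [1, 2, 5]
pos 5: 7 -> fault, frames [1, 2, 5, 7]
pos 6: 5 -> hit
pos 7: 4 -> fault, evict 1, frames [2, 7, 5, 4]
pos 8: 2 -> hit
pos 9: 5 -> hit
pos 10: 3 -> fault, evict 7, frames [4, 2, 5, 3]
At position 10, page 7 is evicted.

7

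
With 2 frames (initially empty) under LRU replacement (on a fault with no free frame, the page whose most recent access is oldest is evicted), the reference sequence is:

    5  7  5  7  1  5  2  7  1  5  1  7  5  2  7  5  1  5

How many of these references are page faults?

5 -> miss, frames [5]
7 -> miss, frames [5, 7]
5 -> hit
7 -> hit
1 -> miss, evict 5, frames [7, 1]
5 -> miss, evict 7, frames [1, 5]
2 -> miss, evict 1, frames [5, 2]
7 -> miss, evict 5, frames [2, 7]
1 -> miss, evict 2, frames [7, 1]
5 -> miss, evict 7, frames [1, 5]
1 -> hit
7 -> miss, evict 5, frames [1, 7]
5 -> miss, evict 1, frames [7, 5]
2 -> miss, evict 7, frames [5, 2]
7 -> miss, evict 5, frames [2, 7]
5 -> miss, evict 2, frames [7, 5]
1 -> miss, evict 7, frames [5, 1]
5 -> hit
Page faults: 14.

14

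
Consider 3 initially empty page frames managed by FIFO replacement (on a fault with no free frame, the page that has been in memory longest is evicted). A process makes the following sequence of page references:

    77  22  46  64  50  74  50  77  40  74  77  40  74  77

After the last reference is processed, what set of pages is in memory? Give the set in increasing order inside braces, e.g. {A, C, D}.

{40, 74, 77}

77 → miss, frames (77)
22 → miss, frames (77 22)
46 → miss, frames (77 22 46)
64 → miss, evict 77, frames (22 46 64)
50 → miss, evict 22, frames (46 64 50)
74 → miss, evict 46, frames (64 50 74)
50 → hit
77 → miss, evict 64, frames (50 74 77)
40 → miss, evict 50, frames (74 77 40)
74 → hit
77 → hit
40 → hit
74 → hit
77 → hit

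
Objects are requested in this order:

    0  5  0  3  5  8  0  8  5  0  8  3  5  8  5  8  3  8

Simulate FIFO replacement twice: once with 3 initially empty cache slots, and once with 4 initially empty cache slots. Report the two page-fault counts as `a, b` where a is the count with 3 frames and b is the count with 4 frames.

8, 4

3 frames: F F . F . F F . F . . F . F . . . . → 8 faults.
4 frames: F F . F . F . . . . . . . . . . . . → 4 faults.
4 < 8: adding a frame reduced faults, as is typical.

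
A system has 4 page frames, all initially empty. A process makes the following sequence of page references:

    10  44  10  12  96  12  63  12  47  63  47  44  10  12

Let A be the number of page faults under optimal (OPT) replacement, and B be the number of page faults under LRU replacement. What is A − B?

Under OPT: F F . F F . F . F . . . . F → 7 faults.
Under LRU: F F . F F . F . F . . F F F → 9 faults.
A − B = 7 − 9 = -2.

-2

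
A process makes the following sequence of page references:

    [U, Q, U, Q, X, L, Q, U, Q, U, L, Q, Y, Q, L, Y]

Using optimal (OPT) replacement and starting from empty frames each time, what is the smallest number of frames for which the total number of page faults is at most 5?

3

f=1: 16 faults
f=2: 8 faults
f=3: 5 faults
f=4: 5 faults
f=5: 5 faults
Smallest f with faults ≤ 5 is 3.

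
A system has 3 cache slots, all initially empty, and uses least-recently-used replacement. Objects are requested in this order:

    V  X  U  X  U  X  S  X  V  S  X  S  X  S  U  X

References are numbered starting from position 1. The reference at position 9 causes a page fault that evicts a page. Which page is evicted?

pos 1: V → miss, frames [V]
pos 2: X → miss, frames [V, X]
pos 3: U → miss, frames [V, X, U]
pos 4: X → hit
pos 5: U → hit
pos 6: X → hit
pos 7: S → miss, evict V, frames [U, X, S]
pos 8: X → hit
pos 9: V → miss, evict U, frames [S, X, V]
At position 9, page U is evicted.

U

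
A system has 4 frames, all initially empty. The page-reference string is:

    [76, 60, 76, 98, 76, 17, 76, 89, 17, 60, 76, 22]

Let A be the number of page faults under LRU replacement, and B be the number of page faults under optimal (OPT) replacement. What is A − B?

1

Under LRU: F F . F . F . F . F . F → 7 faults.
Under OPT: F F . F . F . F . . . F → 6 faults.
A − B = 7 − 6 = 1.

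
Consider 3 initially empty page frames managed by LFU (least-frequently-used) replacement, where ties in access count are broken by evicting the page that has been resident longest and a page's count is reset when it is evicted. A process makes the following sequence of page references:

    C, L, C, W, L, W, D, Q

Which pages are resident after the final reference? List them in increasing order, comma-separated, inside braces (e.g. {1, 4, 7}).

{L, Q, W}

C -> fault, frames [C]
L -> fault, frames [C, L]
C -> hit
W -> fault, frames [C, L, W]
L -> hit
W -> hit
D -> fault, evict C, frames [L, W, D]
Q -> fault, evict D, frames [L, W, Q]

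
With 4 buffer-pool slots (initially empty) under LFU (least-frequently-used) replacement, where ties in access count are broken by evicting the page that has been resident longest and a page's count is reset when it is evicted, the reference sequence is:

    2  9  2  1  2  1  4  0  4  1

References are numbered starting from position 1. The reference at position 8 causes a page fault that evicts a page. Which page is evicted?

9

pos 1: 2 -> fault, frames [2]
pos 2: 9 -> fault, frames [2, 9]
pos 3: 2 -> hit
pos 4: 1 -> fault, frames [2, 9, 1]
pos 5: 2 -> hit
pos 6: 1 -> hit
pos 7: 4 -> fault, frames [2, 9, 1, 4]
pos 8: 0 -> fault, evict 9, frames [2, 1, 4, 0]
At position 8, page 9 is evicted.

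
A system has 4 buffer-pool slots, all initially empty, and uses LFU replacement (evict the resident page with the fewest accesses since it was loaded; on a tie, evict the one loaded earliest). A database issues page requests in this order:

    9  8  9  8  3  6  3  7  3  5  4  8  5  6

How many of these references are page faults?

9

9 → fault, frames [9]
8 → fault, frames [9, 8]
9 → hit
8 → hit
3 → fault, frames [9, 8, 3]
6 → fault, frames [9, 8, 3, 6]
3 → hit
7 → fault, evict 6, frames [9, 8, 3, 7]
3 → hit
5 → fault, evict 7, frames [9, 8, 3, 5]
4 → fault, evict 5, frames [9, 8, 3, 4]
8 → hit
5 → fault, evict 4, frames [9, 8, 3, 5]
6 → fault, evict 5, frames [9, 8, 3, 6]
Page faults: 9.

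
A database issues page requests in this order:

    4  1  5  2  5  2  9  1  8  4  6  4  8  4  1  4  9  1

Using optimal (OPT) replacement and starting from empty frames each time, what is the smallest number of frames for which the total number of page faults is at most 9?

f=1: 18 faults
f=2: 12 faults
f=3: 10 faults
f=4: 8 faults
f=5: 7 faults
f=6: 7 faults
f=7: 7 faults
Smallest f with faults ≤ 9 is 4.

4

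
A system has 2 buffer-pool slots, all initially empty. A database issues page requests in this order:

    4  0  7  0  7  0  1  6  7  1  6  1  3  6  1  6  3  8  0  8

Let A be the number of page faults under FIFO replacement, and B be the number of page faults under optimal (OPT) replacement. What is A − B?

3

Under FIFO: F F F . . . F F F F F . F . F F F F F . → 14 faults.
Under OPT: F F F . . . F F . F . . F . F . F F F . → 11 faults.
A − B = 14 − 11 = 3.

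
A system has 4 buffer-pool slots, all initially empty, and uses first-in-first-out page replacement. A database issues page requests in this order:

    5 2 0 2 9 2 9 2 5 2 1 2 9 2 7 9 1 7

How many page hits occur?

5 → miss, frames {5}
2 → miss, frames {5,2}
0 → miss, frames {5,2,0}
2 → hit
9 → miss, frames {5,2,0,9}
2 → hit
9 → hit
2 → hit
5 → hit
2 → hit
1 → miss, evict 5, frames {2,0,9,1}
2 → hit
9 → hit
2 → hit
7 → miss, evict 2, frames {0,9,1,7}
9 → hit
1 → hit
7 → hit
Hits: 12.

12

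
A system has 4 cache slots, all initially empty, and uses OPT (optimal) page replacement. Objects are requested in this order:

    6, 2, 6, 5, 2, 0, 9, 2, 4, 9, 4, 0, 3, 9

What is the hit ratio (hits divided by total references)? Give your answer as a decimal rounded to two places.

0.50

6: miss, frames (6)
2: miss, frames (6 2)
6: hit
5: miss, frames (6 2 5)
2: hit
0: miss, frames (6 2 5 0)
9: miss, evict 5, frames (6 2 0 9)
2: hit
4: miss, evict 2, frames (6 0 9 4)
9: hit
4: hit
0: hit
3: miss, evict 4, frames (6 0 9 3)
9: hit
Hits: 7 of 14 references → 7/14 = 0.5000.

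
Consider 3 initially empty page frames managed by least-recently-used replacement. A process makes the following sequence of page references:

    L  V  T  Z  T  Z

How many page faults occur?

L → miss, frames (L)
V → miss, frames (L V)
T → miss, frames (L V T)
Z → miss, evict L, frames (V T Z)
T → hit
Z → hit
Page faults: 4.

4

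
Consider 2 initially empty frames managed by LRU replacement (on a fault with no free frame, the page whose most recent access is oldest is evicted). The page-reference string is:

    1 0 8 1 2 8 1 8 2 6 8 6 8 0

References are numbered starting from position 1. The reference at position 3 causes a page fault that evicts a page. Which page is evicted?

1

pos 1: 1 -> miss, frames [1]
pos 2: 0 -> miss, frames [1, 0]
pos 3: 8 -> miss, evict 1, frames [0, 8]
At position 3, page 1 is evicted.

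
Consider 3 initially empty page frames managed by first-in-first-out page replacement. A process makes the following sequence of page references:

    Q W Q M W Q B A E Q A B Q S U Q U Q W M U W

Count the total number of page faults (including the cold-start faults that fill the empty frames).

Q → miss, frames {Q}
W → miss, frames {Q,W}
Q → hit
M → miss, frames {Q,W,M}
W → hit
Q → hit
B → miss, evict Q, frames {W,M,B}
A → miss, evict W, frames {M,B,A}
E → miss, evict M, frames {B,A,E}
Q → miss, evict B, frames {A,E,Q}
A → hit
B → miss, evict A, frames {E,Q,B}
Q → hit
S → miss, evict E, frames {Q,B,S}
U → miss, evict Q, frames {B,S,U}
Q → miss, evict B, frames {S,U,Q}
U → hit
Q → hit
W → miss, evict S, frames {U,Q,W}
M → miss, evict U, frames {Q,W,M}
U → miss, evict Q, frames {W,M,U}
W → hit
Page faults: 14.

14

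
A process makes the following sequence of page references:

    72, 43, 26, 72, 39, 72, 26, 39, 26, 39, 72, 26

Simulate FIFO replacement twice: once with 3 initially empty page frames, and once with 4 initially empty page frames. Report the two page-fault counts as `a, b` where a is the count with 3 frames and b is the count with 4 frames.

3 frames: F F F . F F . . . . . . → 5 faults.
4 frames: F F F . F . . . . . . . → 4 faults.
4 < 5: adding a frame reduced faults, as is typical.

5, 4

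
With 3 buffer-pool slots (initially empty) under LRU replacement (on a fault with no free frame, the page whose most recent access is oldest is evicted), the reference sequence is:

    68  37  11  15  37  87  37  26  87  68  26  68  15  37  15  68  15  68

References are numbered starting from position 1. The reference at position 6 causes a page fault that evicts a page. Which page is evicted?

11

pos 1: 68: miss, frames {68}
pos 2: 37: miss, frames {68,37}
pos 3: 11: miss, frames {68,37,11}
pos 4: 15: miss, evict 68, frames {37,11,15}
pos 5: 37: hit
pos 6: 87: miss, evict 11, frames {15,37,87}
At position 6, page 11 is evicted.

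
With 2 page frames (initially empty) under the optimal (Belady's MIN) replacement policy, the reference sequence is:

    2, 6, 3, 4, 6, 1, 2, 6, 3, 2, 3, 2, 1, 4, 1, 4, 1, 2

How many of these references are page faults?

10

2 -> fault, frames [2]
6 -> fault, frames [2, 6]
3 -> fault, evict 2, frames [6, 3]
4 -> fault, evict 3, frames [6, 4]
6 -> hit
1 -> fault, evict 4, frames [6, 1]
2 -> fault, evict 1, frames [6, 2]
6 -> hit
3 -> fault, evict 6, frames [2, 3]
2 -> hit
3 -> hit
2 -> hit
1 -> fault, evict 3, frames [2, 1]
4 -> fault, evict 2, frames [1, 4]
1 -> hit
4 -> hit
1 -> hit
2 -> fault, evict 4, frames [1, 2]
Page faults: 10.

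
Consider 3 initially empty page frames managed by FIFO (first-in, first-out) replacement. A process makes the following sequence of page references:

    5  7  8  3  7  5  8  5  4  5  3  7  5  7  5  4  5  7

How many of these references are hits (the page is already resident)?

5 → fault, frames (5)
7 → fault, frames (5 7)
8 → fault, frames (5 7 8)
3 → fault, evict 5, frames (7 8 3)
7 → hit
5 → fault, evict 7, frames (8 3 5)
8 → hit
5 → hit
4 → fault, evict 8, frames (3 5 4)
5 → hit
3 → hit
7 → fault, evict 3, frames (5 4 7)
5 → hit
7 → hit
5 → hit
4 → hit
5 → hit
7 → hit
Hits: 11.

11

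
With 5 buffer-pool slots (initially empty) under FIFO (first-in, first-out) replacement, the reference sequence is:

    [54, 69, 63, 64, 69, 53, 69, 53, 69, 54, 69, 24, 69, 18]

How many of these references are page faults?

54 -> fault, frames {54}
69 -> fault, frames {54,69}
63 -> fault, frames {54,69,63}
64 -> fault, frames {54,69,63,64}
69 -> hit
53 -> fault, frames {54,69,63,64,53}
69 -> hit
53 -> hit
69 -> hit
54 -> hit
69 -> hit
24 -> fault, evict 54, frames {69,63,64,53,24}
69 -> hit
18 -> fault, evict 69, frames {63,64,53,24,18}
Page faults: 7.

7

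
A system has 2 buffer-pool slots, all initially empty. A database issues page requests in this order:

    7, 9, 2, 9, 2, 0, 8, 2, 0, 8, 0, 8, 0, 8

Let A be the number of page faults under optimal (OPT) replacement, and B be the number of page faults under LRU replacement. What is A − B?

-2

Under OPT: F F F . . F F . F . . . . . → 6 faults.
Under LRU: F F F . . F F F F F . . . . → 8 faults.
A − B = 6 − 8 = -2.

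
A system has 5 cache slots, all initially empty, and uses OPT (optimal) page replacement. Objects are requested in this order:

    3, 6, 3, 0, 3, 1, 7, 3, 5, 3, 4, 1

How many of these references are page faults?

7

3 -> fault, frames (3)
6 -> fault, frames (3 6)
3 -> hit
0 -> fault, frames (3 6 0)
3 -> hit
1 -> fault, frames (3 6 0 1)
7 -> fault, frames (3 6 0 1 7)
3 -> hit
5 -> fault, evict 7, frames (3 6 0 1 5)
3 -> hit
4 -> fault, evict 5, frames (3 6 0 1 4)
1 -> hit
Page faults: 7.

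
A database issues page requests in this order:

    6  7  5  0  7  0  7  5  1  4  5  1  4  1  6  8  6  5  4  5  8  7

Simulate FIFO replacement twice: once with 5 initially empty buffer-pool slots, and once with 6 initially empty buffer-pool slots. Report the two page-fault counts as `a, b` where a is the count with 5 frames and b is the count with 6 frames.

5 frames: F F F F . . . . F F . . . . F F . F . . . F → 10 faults.
6 frames: F F F F . . . . F F . . . . . F F . . . . F → 9 faults.
9 < 10: adding a frame reduced faults, as is typical.

10, 9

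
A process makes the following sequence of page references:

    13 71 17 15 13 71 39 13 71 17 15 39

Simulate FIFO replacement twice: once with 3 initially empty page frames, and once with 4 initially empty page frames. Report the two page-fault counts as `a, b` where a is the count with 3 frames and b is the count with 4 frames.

3 frames: F F F F F F F . . F F . → 9 faults.
4 frames: F F F F . . F F F F F F → 10 faults.
10 > 9: adding a frame increased faults — Belady's anomaly.

9, 10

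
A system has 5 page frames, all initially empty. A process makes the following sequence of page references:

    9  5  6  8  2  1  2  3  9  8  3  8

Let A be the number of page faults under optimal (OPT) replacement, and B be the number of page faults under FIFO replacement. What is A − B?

-1

Under OPT: F F F F F F . F . . . . → 7 faults.
Under FIFO: F F F F F F . F F . . . → 8 faults.
A − B = 7 − 8 = -1.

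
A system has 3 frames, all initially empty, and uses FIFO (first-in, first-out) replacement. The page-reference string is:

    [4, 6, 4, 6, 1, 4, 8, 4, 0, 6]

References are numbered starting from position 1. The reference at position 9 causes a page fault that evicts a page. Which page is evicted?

pos 1: 4 -> fault, frames {4}
pos 2: 6 -> fault, frames {4,6}
pos 3: 4 -> hit
pos 4: 6 -> hit
pos 5: 1 -> fault, frames {4,6,1}
pos 6: 4 -> hit
pos 7: 8 -> fault, evict 4, frames {6,1,8}
pos 8: 4 -> fault, evict 6, frames {1,8,4}
pos 9: 0 -> fault, evict 1, frames {8,4,0}
At position 9, page 1 is evicted.

1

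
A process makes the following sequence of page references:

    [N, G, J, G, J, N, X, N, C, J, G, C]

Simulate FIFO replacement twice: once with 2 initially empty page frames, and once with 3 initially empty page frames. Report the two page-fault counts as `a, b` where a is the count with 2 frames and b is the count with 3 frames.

9, 8

2 frames: F F F . . F F . F F F F → 9 faults.
3 frames: F F F . . . F F F F F . → 8 faults.
8 < 9: adding a frame reduced faults, as is typical.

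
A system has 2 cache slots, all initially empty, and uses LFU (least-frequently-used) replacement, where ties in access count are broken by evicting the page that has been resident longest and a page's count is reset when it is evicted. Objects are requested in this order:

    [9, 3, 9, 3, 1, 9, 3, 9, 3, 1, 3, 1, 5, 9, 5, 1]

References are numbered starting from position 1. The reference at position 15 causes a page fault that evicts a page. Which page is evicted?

9

pos 1: 9 -> miss, frames (9)
pos 2: 3 -> miss, frames (9 3)
pos 3: 9 -> hit
pos 4: 3 -> hit
pos 5: 1 -> miss, evict 9, frames (3 1)
pos 6: 9 -> miss, evict 1, frames (3 9)
pos 7: 3 -> hit
pos 8: 9 -> hit
pos 9: 3 -> hit
pos 10: 1 -> miss, evict 9, frames (3 1)
pos 11: 3 -> hit
pos 12: 1 -> hit
pos 13: 5 -> miss, evict 1, frames (3 5)
pos 14: 9 -> miss, evict 5, frames (3 9)
pos 15: 5 -> miss, evict 9, frames (3 5)
At position 15, page 9 is evicted.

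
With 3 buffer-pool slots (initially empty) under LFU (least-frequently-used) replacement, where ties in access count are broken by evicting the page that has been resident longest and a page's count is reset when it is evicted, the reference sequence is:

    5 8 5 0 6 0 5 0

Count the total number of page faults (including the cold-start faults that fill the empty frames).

5 -> miss, frames (5)
8 -> miss, frames (5 8)
5 -> hit
0 -> miss, frames (5 8 0)
6 -> miss, evict 8, frames (5 0 6)
0 -> hit
5 -> hit
0 -> hit
Page faults: 4.

4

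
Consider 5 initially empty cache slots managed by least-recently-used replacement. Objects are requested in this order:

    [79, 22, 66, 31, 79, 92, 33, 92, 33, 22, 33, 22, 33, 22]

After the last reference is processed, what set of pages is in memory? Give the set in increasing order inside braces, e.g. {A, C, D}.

79 → fault, frames {79}
22 → fault, frames {79,22}
66 → fault, frames {79,22,66}
31 → fault, frames {79,22,66,31}
79 → hit
92 → fault, frames {22,66,31,79,92}
33 → fault, evict 22, frames {66,31,79,92,33}
92 → hit
33 → hit
22 → fault, evict 66, frames {31,79,92,33,22}
33 → hit
22 → hit
33 → hit
22 → hit

{22, 31, 33, 79, 92}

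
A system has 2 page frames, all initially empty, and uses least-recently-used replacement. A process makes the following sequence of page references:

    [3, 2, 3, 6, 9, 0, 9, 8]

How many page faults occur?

6

3 → miss, frames [3]
2 → miss, frames [3, 2]
3 → hit
6 → miss, evict 2, frames [3, 6]
9 → miss, evict 3, frames [6, 9]
0 → miss, evict 6, frames [9, 0]
9 → hit
8 → miss, evict 0, frames [9, 8]
Page faults: 6.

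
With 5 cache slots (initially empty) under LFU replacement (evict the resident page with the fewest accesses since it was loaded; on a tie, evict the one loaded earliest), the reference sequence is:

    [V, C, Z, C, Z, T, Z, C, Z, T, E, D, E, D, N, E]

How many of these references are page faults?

V: miss, frames [V]
C: miss, frames [V, C]
Z: miss, frames [V, C, Z]
C: hit
Z: hit
T: miss, frames [V, C, Z, T]
Z: hit
C: hit
Z: hit
T: hit
E: miss, frames [V, C, Z, T, E]
D: miss, evict V, frames [C, Z, T, E, D]
E: hit
D: hit
N: miss, evict T, frames [C, Z, E, D, N]
E: hit
Page faults: 7.

7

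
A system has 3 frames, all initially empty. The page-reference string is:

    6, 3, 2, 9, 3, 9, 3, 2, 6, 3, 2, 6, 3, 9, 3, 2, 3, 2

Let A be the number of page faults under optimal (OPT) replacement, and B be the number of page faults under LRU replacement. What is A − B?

-1

Under OPT: F F F F . . . . F . . . . F . . . . → 6 faults.
Under LRU: F F F F . . . . F . . . . F . F . . → 7 faults.
A − B = 6 − 7 = -1.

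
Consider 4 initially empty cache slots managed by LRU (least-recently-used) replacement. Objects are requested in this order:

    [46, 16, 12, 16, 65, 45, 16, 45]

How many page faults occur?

46 → fault, frames [46]
16 → fault, frames [46, 16]
12 → fault, frames [46, 16, 12]
16 → hit
65 → fault, frames [46, 12, 16, 65]
45 → fault, evict 46, frames [12, 16, 65, 45]
16 → hit
45 → hit
Page faults: 5.

5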